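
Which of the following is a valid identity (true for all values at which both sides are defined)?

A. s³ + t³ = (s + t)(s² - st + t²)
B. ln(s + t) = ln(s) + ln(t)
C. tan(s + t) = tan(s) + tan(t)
A

A: holds — e.g. at (1, 5), both sides equal 126.
B: fails at (1, 5) — LHS = ln(6) ≈ 1.792, RHS = ln(5) ≈ 1.609.
C: fails at (3, 7) — LHS = tan(10) ≈ 0.6484, RHS = tan(3) + tan(7) ≈ 0.7289.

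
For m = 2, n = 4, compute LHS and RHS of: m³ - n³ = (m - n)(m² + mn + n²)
LHS = 2³ - 4³ = -56
RHS = (2 - 4)(2² + 2·4 + 4²) = -56

LHS = RHS: the two sides agree.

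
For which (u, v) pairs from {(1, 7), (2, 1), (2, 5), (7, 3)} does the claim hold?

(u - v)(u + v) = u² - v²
Testing each pair:
(1, 7): LHS = -48, RHS = -48 → holds
(2, 1): LHS = 3, RHS = 3 → holds
(2, 5): LHS = -21, RHS = -21 → holds
(7, 3): LHS = 40, RHS = 40 → holds

Every pair satisfies the claim.

Answer: All pairs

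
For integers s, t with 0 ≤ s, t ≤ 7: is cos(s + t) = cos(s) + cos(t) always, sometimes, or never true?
The claim fails for every pair in the range. For instance at (s, t) = (4, 5): LHS = cos(9) ≈ -0.9111, RHS = cos(4) + cos(5) ≈ -0.37.

Answer: Never true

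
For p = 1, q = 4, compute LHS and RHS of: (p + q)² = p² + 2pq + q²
LHS = (1 + 4)² = 25
RHS = 1² + 2·1·4 + 4² = 25

LHS = RHS: the two sides agree.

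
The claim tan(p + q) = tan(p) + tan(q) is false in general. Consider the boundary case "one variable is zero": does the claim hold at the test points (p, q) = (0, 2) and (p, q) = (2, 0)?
Yes, holds at both test points

At (0, 2): LHS = tan(2) ≈ -2.185, RHS = tan(2) ≈ -2.185 → equal
At (2, 0): LHS = tan(2) ≈ -2.185, RHS = tan(2) ≈ -2.185 → equal

So the claim does hold at both of these boundary points, even though it is not an identity.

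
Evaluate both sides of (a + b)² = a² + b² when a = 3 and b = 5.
LHS = (3 + 5)² = 64
RHS = 3² + 5² = 34

LHS ≠ RHS, so the equation does not hold here.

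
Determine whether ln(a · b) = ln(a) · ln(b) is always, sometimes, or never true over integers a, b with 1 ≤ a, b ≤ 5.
Sometimes true

It holds at (a, b) = (1, 1) (both sides equal 0), but fails at (a, b) = (1, 2) (LHS = ln(2) ≈ 0.6931, RHS = 0).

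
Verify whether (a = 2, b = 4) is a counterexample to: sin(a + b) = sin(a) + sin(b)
Substituting a = 2, b = 4:
LHS = sin(2 + 4) = sin(6) ≈ -0.2794
RHS = sin(2) + sin(4) ≈ 0.1525

Since LHS ≠ RHS, this pair disproves the claim.

Answer: Yes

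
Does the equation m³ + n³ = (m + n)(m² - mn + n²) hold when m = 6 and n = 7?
Holds

Substituting m = 6, n = 7:

LHS = 6³ + 7³ = 559
RHS = (6 + 7)(6² - 6·7 + 7²) = 559

LHS = RHS, so the equation holds at this point.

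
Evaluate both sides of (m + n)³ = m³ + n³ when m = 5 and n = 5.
LHS = (5 + 5)³ = 1000
RHS = 5³ + 5³ = 250

LHS ≠ RHS, so the equation does not hold here.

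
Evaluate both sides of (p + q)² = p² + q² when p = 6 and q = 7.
LHS = (6 + 7)² = 169
RHS = 6² + 7² = 85

LHS ≠ RHS, so the equation does not hold here.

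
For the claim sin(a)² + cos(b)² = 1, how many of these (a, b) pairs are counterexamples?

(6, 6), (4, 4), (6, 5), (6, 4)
Testing each pair:
(6, 6): LHS = sin(6)² + cos(6)² = 1, RHS = 1 → satisfies claim
(4, 4): LHS = cos(4)² + sin(4)² = 1, RHS = 1 → satisfies claim
(6, 5): LHS = sin(6)² + cos(5)² ≈ 0.1585, RHS = 1 → counterexample
(6, 4): LHS = sin(6)² + cos(4)² ≈ 0.5053, RHS = 1 → counterexample

That makes 2 counterexamples.

Answer: 2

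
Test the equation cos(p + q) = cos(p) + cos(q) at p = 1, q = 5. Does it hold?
Substituting p = 1, q = 5:

LHS = cos(1 + 5) = cos(6) ≈ 0.9602
RHS = cos(1) + cos(5) ≈ 0.824

LHS ≠ RHS, so the equation does not hold at this point.

Answer: Fails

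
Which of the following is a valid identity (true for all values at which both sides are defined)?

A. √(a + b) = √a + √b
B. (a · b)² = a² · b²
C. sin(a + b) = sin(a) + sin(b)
B

A: fails at (4, 4) — LHS = 2·√(2) ≈ 2.828, RHS = 4.
B: holds — e.g. at (5, 8), both sides equal 1600.
C: fails at (4, 5) — LHS = sin(9) ≈ 0.4121, RHS = sin(5) + sin(4) ≈ -1.716.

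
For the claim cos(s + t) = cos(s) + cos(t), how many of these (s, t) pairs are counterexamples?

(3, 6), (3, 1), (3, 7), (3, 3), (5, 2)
Testing each pair:
(3, 6): LHS = cos(9) ≈ -0.9111, RHS = cos(3) + cos(6) ≈ -0.02982 → counterexample
(3, 1): LHS = cos(4) ≈ -0.6536, RHS = cos(3) + cos(1) ≈ -0.4497 → counterexample
(3, 7): LHS = cos(10) ≈ -0.8391, RHS = cos(3) + cos(7) ≈ -0.2361 → counterexample
(3, 3): LHS = cos(6) ≈ 0.9602, RHS = 2·cos(3) ≈ -1.98 → counterexample
(5, 2): LHS = cos(7) ≈ 0.7539, RHS = cos(2) + cos(5) ≈ -0.1325 → counterexample

That makes 5 counterexamples.

Answer: 5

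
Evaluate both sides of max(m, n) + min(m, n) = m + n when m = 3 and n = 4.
LHS = max(3, 4) + min(3, 4) = 7
RHS = 3 + 4 = 7

LHS = RHS: the two sides agree.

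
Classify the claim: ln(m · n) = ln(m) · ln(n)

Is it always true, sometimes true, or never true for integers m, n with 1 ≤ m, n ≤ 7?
It holds at (m, n) = (1, 1) (both sides equal 0), but fails at (m, n) = (1, 2) (LHS = ln(2) ≈ 0.6931, RHS = 0).

Answer: Sometimes true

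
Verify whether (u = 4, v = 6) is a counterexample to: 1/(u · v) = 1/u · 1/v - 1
Yes

Substituting u = 4, v = 6:
LHS = 1/(4 · 6) = 1/24
RHS = 1/4 · 1/6 - 1 = -23/24

Since LHS ≠ RHS, this pair disproves the claim.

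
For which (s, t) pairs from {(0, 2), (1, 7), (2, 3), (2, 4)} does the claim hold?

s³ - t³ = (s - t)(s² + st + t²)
Testing each pair:
(0, 2): LHS = -8, RHS = -8 → holds
(1, 7): LHS = -342, RHS = -342 → holds
(2, 3): LHS = -19, RHS = -19 → holds
(2, 4): LHS = -56, RHS = -56 → holds

Every pair satisfies the claim.

Answer: All pairs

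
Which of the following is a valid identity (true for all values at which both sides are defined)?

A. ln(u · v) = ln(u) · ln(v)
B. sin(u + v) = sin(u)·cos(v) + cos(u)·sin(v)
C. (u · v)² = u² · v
A: fails at (3, 3) — LHS = ln(9) ≈ 2.197, RHS = ln(3)² ≈ 1.207.
B: holds — e.g. at (2, 7), both sides equal sin(9) ≈ 0.4121.
C: fails at (1, 4) — LHS = 16, RHS = 4.

Answer: B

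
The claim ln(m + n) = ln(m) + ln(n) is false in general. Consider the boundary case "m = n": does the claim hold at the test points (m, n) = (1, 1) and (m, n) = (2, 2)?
At (1, 1): LHS = ln(2) ≈ 0.6931 ≠ RHS = 0
At (2, 2): LHS = ln(4) ≈ 1.386, RHS = 2·ln(2) ≈ 1.386 → equal

Answer: Only at (2, 2)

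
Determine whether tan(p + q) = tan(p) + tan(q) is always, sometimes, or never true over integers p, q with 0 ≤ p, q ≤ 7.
It holds at (p, q) = (6, 0) (both sides equal tan(6) ≈ -0.291), but fails at (p, q) = (6, 2) (LHS = tan(8) ≈ -6.8, RHS = tan(2) + tan(6) ≈ -2.476).

Answer: Sometimes true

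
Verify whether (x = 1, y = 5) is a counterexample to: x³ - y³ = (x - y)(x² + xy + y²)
Substituting x = 1, y = 5:
LHS = 1³ - 5³ = -124
RHS = (1 - 5)(1² + 1·5 + 5²) = -124

The sides agree, so this pair does not disprove the claim.

Answer: No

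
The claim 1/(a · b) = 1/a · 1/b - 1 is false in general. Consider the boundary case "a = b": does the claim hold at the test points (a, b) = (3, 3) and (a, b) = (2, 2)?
At (3, 3): LHS = 1/9 ≠ RHS = -8/9
At (2, 2): LHS = 1/4 ≠ RHS = -3/4

Answer: No, fails at both test points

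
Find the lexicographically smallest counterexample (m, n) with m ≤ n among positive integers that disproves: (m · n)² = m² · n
(m, n) = (1, 2)

Substituting (1, 2) into the claim:
LHS = (1 · 2)² = 4
RHS = 1² · 2 = 2

Since LHS ≠ RHS, this pair disproves the claim, and no lexicographically smaller pair (m ≤ n, positive integers) does.

For instance (4, 6) is also a counterexample (LHS = 576, RHS = 96), but it's lexicographically larger.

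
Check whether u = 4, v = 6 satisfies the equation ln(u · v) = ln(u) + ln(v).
Substituting u = 4, v = 6:

LHS = ln(4 · 6) = ln(24) ≈ 3.178
RHS = ln(4) + ln(6) ≈ 3.178

LHS = RHS, so the equation holds at this point.

Answer: Holds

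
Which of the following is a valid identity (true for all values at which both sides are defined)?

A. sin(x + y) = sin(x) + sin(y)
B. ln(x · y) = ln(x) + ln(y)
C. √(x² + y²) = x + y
B

A: fails at (3, 3) — LHS = sin(6) ≈ -0.2794, RHS = 2·sin(3) ≈ 0.2822.
B: holds — e.g. at (4, 4), both sides equal ln(16) ≈ 2.773.
C: fails at (5, 5) — LHS = 5·√(2) ≈ 7.071, RHS = 10.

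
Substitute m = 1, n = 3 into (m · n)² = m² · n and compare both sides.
LHS = (1 · 3)² = 9
RHS = 1² · 3 = 3

LHS ≠ RHS, so the equation does not hold here.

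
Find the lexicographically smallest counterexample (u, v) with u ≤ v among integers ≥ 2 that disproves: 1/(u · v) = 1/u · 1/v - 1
Substituting (2, 2) into the claim:
LHS = 1/(2 · 2) = 1/4
RHS = 1/2 · 1/2 - 1 = -3/4

Since LHS ≠ RHS, this pair disproves the claim, and no lexicographically smaller pair (u ≤ v, integers ≥ 2) does.

For instance (4, 5) is also a counterexample (LHS = 1/20, RHS = -19/20), but it's lexicographically larger.

Answer: (u, v) = (2, 2)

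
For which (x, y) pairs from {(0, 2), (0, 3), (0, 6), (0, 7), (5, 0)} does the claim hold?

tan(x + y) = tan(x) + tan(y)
All pairs

Testing each pair:
(0, 2): LHS = tan(2) ≈ -2.185, RHS = tan(2) ≈ -2.185 → holds
(0, 3): LHS = tan(3) ≈ -0.1425, RHS = tan(3) ≈ -0.1425 → holds
(0, 6): LHS = tan(6) ≈ -0.291, RHS = tan(6) ≈ -0.291 → holds
(0, 7): LHS = tan(7) ≈ 0.8714, RHS = tan(7) ≈ 0.8714 → holds
(5, 0): LHS = tan(5) ≈ -3.381, RHS = tan(5) ≈ -3.381 → holds

Every pair satisfies the claim.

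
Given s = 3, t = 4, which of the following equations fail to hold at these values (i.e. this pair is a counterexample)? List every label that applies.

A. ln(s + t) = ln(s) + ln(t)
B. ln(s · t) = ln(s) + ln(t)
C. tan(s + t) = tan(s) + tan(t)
A, C

Evaluating each claim at the given values:
A. LHS = ln(7) ≈ 1.946, RHS = ln(3) + ln(4) ≈ 2.485 → fails here (LHS ≠ RHS)
B. LHS = ln(12) ≈ 2.485, RHS = ln(3) + ln(4) ≈ 2.485 → holds here (LHS = RHS)
C. LHS = tan(7) ≈ 0.8714, RHS = tan(3) + tan(4) ≈ 1.015 → fails here (LHS ≠ RHS)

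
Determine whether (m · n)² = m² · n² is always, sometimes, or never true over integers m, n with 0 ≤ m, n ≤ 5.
Always true

The identity holds for every pair in the range. For instance at (m, n) = (3, 3): both sides equal 81.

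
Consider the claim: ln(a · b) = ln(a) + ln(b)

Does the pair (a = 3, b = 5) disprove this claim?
Substituting a = 3, b = 5:
LHS = ln(3 · 5) = ln(15) ≈ 2.708
RHS = ln(3) + ln(5) ≈ 2.708

The sides agree, so this pair does not disprove the claim.

Answer: No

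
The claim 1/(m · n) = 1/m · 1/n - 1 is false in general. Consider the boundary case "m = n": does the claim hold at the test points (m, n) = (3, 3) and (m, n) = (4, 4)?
No, fails at both test points

At (3, 3): LHS = 1/9 ≠ RHS = -8/9
At (4, 4): LHS = 1/16 ≠ RHS = -15/16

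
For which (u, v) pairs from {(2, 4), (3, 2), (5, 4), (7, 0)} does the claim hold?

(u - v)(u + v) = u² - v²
All pairs

Testing each pair:
(2, 4): LHS = -12, RHS = -12 → holds
(3, 2): LHS = 5, RHS = 5 → holds
(5, 4): LHS = 9, RHS = 9 → holds
(7, 0): LHS = 49, RHS = 49 → holds

Every pair satisfies the claim.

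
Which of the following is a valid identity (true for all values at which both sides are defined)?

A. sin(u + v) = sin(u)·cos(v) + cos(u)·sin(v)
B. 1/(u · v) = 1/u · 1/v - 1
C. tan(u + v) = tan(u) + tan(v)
A

A: holds — e.g. at (3, 5), both sides equal sin(8) ≈ 0.9894.
B: fails at (3, 7) — LHS = 1/21, RHS = -20/21.
C: fails at (4, 4) — LHS = tan(8) ≈ -6.8, RHS = 2·tan(4) ≈ 2.316.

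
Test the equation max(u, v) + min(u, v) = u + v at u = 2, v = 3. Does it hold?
Holds

Substituting u = 2, v = 3:

LHS = max(2, 3) + min(2, 3) = 5
RHS = 2 + 3 = 5

LHS = RHS, so the equation holds at this point.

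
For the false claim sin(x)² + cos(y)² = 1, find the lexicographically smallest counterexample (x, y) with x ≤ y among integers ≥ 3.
At (3, 3): both sides equal 1, so it holds there.

Substituting (3, 4) into the claim:
LHS = sin(3)² + cos(4)² ≈ 0.4472
RHS = 1

Since LHS ≠ RHS, this pair disproves the claim, and no lexicographically smaller pair (x ≤ y, integers ≥ 3) does.

For instance (6, 9) is also a counterexample (LHS = sin(6)² + cos(9)² ≈ 0.9082, RHS = 1), but it's lexicographically larger.

Answer: (x, y) = (3, 4)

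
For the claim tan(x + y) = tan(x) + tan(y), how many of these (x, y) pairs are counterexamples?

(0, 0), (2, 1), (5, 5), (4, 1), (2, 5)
Testing each pair:
(0, 0): LHS = 0, RHS = 0 → satisfies claim
(2, 1): LHS = tan(3) ≈ -0.1425, RHS = tan(2) + tan(1) ≈ -0.6276 → counterexample
(5, 5): LHS = tan(10) ≈ 0.6484, RHS = 2·tan(5) ≈ -6.761 → counterexample
(4, 1): LHS = tan(5) ≈ -3.381, RHS = tan(4) + tan(1) ≈ 2.715 → counterexample
(2, 5): LHS = tan(7) ≈ 0.8714, RHS = tan(5) + tan(2) ≈ -5.566 → counterexample

That makes 4 counterexamples.

Answer: 4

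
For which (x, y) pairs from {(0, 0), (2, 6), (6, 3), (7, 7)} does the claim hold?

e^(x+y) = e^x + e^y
None

Testing each pair:
(0, 0): LHS = 1, RHS = 2 → fails
(2, 6): LHS = e^8 ≈ 2981, RHS = e^2 + e^6 ≈ 410.8 → fails
(6, 3): LHS = e^9 ≈ 8103, RHS = e^3 + e^6 ≈ 423.5 → fails
(7, 7): LHS = e^14 ≈ 1202604.3, RHS = 2·e^7 ≈ 2193 → fails

No pair satisfies the claim.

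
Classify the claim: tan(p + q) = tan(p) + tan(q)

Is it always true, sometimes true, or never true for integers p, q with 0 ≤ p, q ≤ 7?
Sometimes true

It holds at (p, q) = (0, 2) (both sides equal tan(2) ≈ -2.185), but fails at (p, q) = (6, 6) (LHS = tan(12) ≈ -0.6359, RHS = 2·tan(6) ≈ -0.582).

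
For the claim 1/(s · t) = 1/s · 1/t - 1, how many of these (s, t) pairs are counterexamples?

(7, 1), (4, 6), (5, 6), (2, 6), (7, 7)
Testing each pair:
(7, 1): LHS = 1/7, RHS = -6/7 → counterexample
(4, 6): LHS = 1/24, RHS = -23/24 → counterexample
(5, 6): LHS = 1/30, RHS = -29/30 → counterexample
(2, 6): LHS = 1/12, RHS = -11/12 → counterexample
(7, 7): LHS = 1/49, RHS = -48/49 → counterexample

That makes 5 counterexamples.

Answer: 5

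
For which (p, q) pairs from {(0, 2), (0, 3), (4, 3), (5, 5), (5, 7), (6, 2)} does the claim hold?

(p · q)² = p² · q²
All pairs

Testing each pair:
(0, 2): LHS = 0, RHS = 0 → holds
(0, 3): LHS = 0, RHS = 0 → holds
(4, 3): LHS = 144, RHS = 144 → holds
(5, 5): LHS = 625, RHS = 625 → holds
(5, 7): LHS = 1225, RHS = 1225 → holds
(6, 2): LHS = 144, RHS = 144 → holds

Every pair satisfies the claim.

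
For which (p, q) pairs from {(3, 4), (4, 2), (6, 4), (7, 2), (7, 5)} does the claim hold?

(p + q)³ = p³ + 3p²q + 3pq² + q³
Testing each pair:
(3, 4): LHS = 343, RHS = 343 → holds
(4, 2): LHS = 216, RHS = 216 → holds
(6, 4): LHS = 1000, RHS = 1000 → holds
(7, 2): LHS = 729, RHS = 729 → holds
(7, 5): LHS = 1728, RHS = 1728 → holds

Every pair satisfies the claim.

Answer: All pairs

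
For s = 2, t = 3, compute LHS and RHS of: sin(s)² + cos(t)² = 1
LHS = sin(2)² + cos(3)² ≈ 1.807
RHS = 1

LHS ≠ RHS (they differ by about 0.8069), so the equation does not hold here.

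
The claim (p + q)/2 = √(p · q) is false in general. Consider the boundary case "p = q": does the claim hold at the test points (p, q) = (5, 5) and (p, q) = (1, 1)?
Yes, holds at both test points

At (5, 5): LHS = 5, RHS = 5 → equal
At (1, 1): LHS = 1, RHS = 1 → equal

So the claim does hold at both of these boundary points, even though it is not an identity.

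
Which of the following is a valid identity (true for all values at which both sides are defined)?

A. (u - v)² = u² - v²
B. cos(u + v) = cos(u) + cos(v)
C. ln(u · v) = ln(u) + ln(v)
A: fails at (5, 8) — LHS = 9, RHS = -39.
B: fails at (3, 3) — LHS = cos(6) ≈ 0.9602, RHS = 2·cos(3) ≈ -1.98.
C: holds — e.g. at (2, 4), both sides equal ln(8) ≈ 2.079.

Answer: C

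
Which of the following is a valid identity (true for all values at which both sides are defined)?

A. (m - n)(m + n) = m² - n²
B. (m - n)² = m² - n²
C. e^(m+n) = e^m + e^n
A: holds — e.g. at (3, 7), both sides equal -40.
B: fails at (3, 5) — LHS = 4, RHS = -16.
C: fails at (1, 4) — LHS = e^5 ≈ 148.4, RHS = e + e^4 ≈ 57.32.

Answer: A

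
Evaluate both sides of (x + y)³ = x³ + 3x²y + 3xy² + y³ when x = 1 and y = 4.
LHS = (1 + 4)³ = 125
RHS = 1³ + 3·1²·4 + 3·1·4² + 4³ = 125

LHS = RHS: the two sides agree.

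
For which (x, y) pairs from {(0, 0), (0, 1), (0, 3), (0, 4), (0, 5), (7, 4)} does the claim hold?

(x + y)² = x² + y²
Testing each pair:
(0, 0): LHS = 0, RHS = 0 → holds
(0, 1): LHS = 1, RHS = 1 → holds
(0, 3): LHS = 9, RHS = 9 → holds
(0, 4): LHS = 16, RHS = 16 → holds
(0, 5): LHS = 25, RHS = 25 → holds
(7, 4): LHS = 121, RHS = 65 → fails

5 of 6 pairs satisfy the claim.

Answer: (0, 0), (0, 1), (0, 3), (0, 4), (0, 5)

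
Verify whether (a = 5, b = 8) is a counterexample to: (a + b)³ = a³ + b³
Yes

Substituting a = 5, b = 8:
LHS = (5 + 8)³ = 2197
RHS = 5³ + 8³ = 637

Since LHS ≠ RHS, this pair disproves the claim.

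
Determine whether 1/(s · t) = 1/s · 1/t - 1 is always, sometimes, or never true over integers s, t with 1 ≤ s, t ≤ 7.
The claim fails for every pair in the range. For instance at (s, t) = (5, 7): LHS = 1/35, RHS = -34/35.

Answer: Never true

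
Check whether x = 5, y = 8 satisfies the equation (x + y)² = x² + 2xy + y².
Substituting x = 5, y = 8:

LHS = (5 + 8)² = 169
RHS = 5² + 2·5·8 + 8² = 169

LHS = RHS, so the equation holds at this point.

Answer: Holds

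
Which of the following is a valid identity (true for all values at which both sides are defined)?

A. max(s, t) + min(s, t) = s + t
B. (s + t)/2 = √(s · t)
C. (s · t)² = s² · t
A

A: holds — e.g. at (2, 2), both sides equal 4.
B: fails at (2, 4) — LHS = 3, RHS = 2·√(2) ≈ 2.828.
C: fails at (1, 2) — LHS = 4, RHS = 2.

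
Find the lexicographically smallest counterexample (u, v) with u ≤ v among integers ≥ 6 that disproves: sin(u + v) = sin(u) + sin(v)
Substituting (6, 6) into the claim:
LHS = sin(6 + 6) = sin(12) ≈ -0.5366
RHS = sin(6) + sin(6) = 2·sin(6) ≈ -0.5588

Since LHS ≠ RHS, this pair disproves the claim, and no lexicographically smaller pair (u ≤ v, integers ≥ 6) does.

For instance (11, 13) is also a counterexample (LHS = sin(24) ≈ -0.9056, RHS = sin(11) + sin(13) ≈ -0.5798), but it's lexicographically larger.

Answer: (u, v) = (6, 6)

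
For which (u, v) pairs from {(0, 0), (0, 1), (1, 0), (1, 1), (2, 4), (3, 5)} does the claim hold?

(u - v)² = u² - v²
Testing each pair:
(0, 0): LHS = 0, RHS = 0 → holds
(0, 1): LHS = 1, RHS = -1 → fails
(1, 0): LHS = 1, RHS = 1 → holds
(1, 1): LHS = 0, RHS = 0 → holds
(2, 4): LHS = 4, RHS = -12 → fails
(3, 5): LHS = 4, RHS = -16 → fails

3 of 6 pairs satisfy the claim.

Answer: (0, 0), (1, 0), (1, 1)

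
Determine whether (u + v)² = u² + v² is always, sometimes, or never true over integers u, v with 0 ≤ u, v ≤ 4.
Sometimes true

It holds at (u, v) = (1, 0) (both sides equal 1), but fails at (u, v) = (3, 4) (LHS = 49, RHS = 25).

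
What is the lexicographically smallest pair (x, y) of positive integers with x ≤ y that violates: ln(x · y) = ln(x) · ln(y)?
Substituting (1, 2) into the claim:
LHS = ln(1 · 2) = ln(2) ≈ 0.6931
RHS = ln(1) · ln(2) = 0

Since LHS ≠ RHS, this pair disproves the claim, and no lexicographically smaller pair (x ≤ y, positive integers) does.

For instance (3, 4) is also a counterexample (LHS = ln(12) ≈ 2.485, RHS = ln(3)·ln(4) ≈ 1.523), but it's lexicographically larger.

Answer: (x, y) = (1, 2)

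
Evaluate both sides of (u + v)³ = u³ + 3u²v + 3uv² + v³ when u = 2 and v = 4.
LHS = (2 + 4)³ = 216
RHS = 2³ + 3·2²·4 + 3·2·4² + 4³ = 216

LHS = RHS: the two sides agree.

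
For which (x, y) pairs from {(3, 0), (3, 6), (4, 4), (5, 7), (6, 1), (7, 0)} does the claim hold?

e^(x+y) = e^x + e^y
None

Testing each pair:
(3, 0): LHS = e^3 ≈ 20.09, RHS = 1 + e^3 ≈ 21.09 → fails
(3, 6): LHS = e^9 ≈ 8103, RHS = e^3 + e^6 ≈ 423.5 → fails
(4, 4): LHS = e^8 ≈ 2981, RHS = 2·e^4 ≈ 109.2 → fails
(5, 7): LHS = e^12 ≈ 162754.8, RHS = e^5 + e^7 ≈ 1245 → fails
(6, 1): LHS = e^7 ≈ 1097, RHS = e + e^6 ≈ 406.1 → fails
(7, 0): LHS = e^7 ≈ 1097, RHS = 1 + e^7 ≈ 1098 → fails

No pair satisfies the claim.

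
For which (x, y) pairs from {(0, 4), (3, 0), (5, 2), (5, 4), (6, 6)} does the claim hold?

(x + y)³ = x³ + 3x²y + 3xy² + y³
Testing each pair:
(0, 4): LHS = 64, RHS = 64 → holds
(3, 0): LHS = 27, RHS = 27 → holds
(5, 2): LHS = 343, RHS = 343 → holds
(5, 4): LHS = 729, RHS = 729 → holds
(6, 6): LHS = 1728, RHS = 1728 → holds

Every pair satisfies the claim.

Answer: All pairs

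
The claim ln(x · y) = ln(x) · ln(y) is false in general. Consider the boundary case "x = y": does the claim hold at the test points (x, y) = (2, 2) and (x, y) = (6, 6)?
At (2, 2): LHS = ln(4) ≈ 1.386 ≠ RHS = ln(2)² ≈ 0.4805
At (6, 6): LHS = ln(36) ≈ 3.584 ≠ RHS = ln(6)² ≈ 3.21

Answer: No, fails at both test points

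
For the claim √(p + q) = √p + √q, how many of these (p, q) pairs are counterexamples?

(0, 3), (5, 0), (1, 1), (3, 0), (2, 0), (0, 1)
1

Testing each pair:
(0, 3): LHS = √(3) ≈ 1.732, RHS = √(3) ≈ 1.732 → satisfies claim
(5, 0): LHS = √(5) ≈ 2.236, RHS = √(5) ≈ 2.236 → satisfies claim
(1, 1): LHS = √(2) ≈ 1.414, RHS = 2 → counterexample
(3, 0): LHS = √(3) ≈ 1.732, RHS = √(3) ≈ 1.732 → satisfies claim
(2, 0): LHS = √(2) ≈ 1.414, RHS = √(2) ≈ 1.414 → satisfies claim
(0, 1): LHS = 1, RHS = 1 → satisfies claim

That makes 1 counterexample.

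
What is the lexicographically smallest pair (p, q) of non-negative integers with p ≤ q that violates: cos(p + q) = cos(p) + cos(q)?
Substituting (0, 0) into the claim:
LHS = cos(0 + 0) = 1
RHS = cos(0) + cos(0) = 2

Since LHS ≠ RHS, this pair disproves the claim, and no lexicographically smaller pair (p ≤ q, non-negative integers) does.

For instance (2, 7) is also a counterexample (LHS = cos(9) ≈ -0.9111, RHS = cos(2) + cos(7) ≈ 0.3378), but it's lexicographically larger.

Answer: (p, q) = (0, 0)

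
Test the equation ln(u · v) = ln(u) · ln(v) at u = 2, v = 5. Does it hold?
Fails

Substituting u = 2, v = 5:

LHS = ln(2 · 5) = ln(10) ≈ 2.303
RHS = ln(2) · ln(5) ≈ 1.116

LHS ≠ RHS, so the equation does not hold at this point.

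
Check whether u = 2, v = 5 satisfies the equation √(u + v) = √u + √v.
Substituting u = 2, v = 5:

LHS = √(2 + 5) = √(7) ≈ 2.646
RHS = √2 + √5 = √(2) + √(5) ≈ 3.65

LHS ≠ RHS, so the equation does not hold at this point.

Answer: Fails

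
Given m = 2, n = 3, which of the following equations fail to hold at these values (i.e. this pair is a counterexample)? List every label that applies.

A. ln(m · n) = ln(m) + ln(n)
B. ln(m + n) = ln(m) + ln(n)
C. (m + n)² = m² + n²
Evaluating each claim at the given values:
A. LHS = ln(6) ≈ 1.792, RHS = ln(2) + ln(3) ≈ 1.792 → holds here (LHS = RHS)
B. LHS = ln(5) ≈ 1.609, RHS = ln(2) + ln(3) ≈ 1.792 → fails here (LHS ≠ RHS)
C. LHS = 25, RHS = 13 → fails here (LHS ≠ RHS)

Answer: B, C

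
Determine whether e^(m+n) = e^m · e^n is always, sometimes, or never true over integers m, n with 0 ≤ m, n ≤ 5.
Always true

The identity holds for every pair in the range. For instance at (m, n) = (4, 3): both sides equal e^7 ≈ 1097.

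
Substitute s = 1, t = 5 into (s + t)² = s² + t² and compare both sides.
LHS = (1 + 5)² = 36
RHS = 1² + 5² = 26

LHS ≠ RHS, so the equation does not hold here.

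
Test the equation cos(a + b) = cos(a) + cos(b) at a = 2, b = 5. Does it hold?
Substituting a = 2, b = 5:

LHS = cos(2 + 5) = cos(7) ≈ 0.7539
RHS = cos(2) + cos(5) ≈ -0.1325

LHS ≠ RHS, so the equation does not hold at this point.

Answer: Fails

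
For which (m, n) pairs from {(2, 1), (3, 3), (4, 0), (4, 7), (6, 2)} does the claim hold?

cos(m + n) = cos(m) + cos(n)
Testing each pair:
(2, 1): LHS = cos(3) ≈ -0.99, RHS = cos(2) + cos(1) ≈ 0.1242 → fails
(3, 3): LHS = cos(6) ≈ 0.9602, RHS = 2·cos(3) ≈ -1.98 → fails
(4, 0): LHS = cos(4) ≈ -0.6536, RHS = cos(4) + 1 ≈ 0.3464 → fails
(4, 7): LHS = cos(11) ≈ 0.004426, RHS = cos(4) + cos(7) ≈ 0.1003 → fails
(6, 2): LHS = cos(8) ≈ -0.1455, RHS = cos(2) + cos(6) ≈ 0.544 → fails

No pair satisfies the claim.

Answer: None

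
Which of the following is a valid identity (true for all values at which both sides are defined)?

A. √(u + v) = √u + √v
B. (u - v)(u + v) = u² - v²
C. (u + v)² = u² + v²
A: fails at (6, 7) — LHS = √(13) ≈ 3.606, RHS = √(6) + √(7) ≈ 5.095.
B: holds — e.g. at (1, 4), both sides equal -15.
C: fails at (6, 7) — LHS = 169, RHS = 85.

Answer: B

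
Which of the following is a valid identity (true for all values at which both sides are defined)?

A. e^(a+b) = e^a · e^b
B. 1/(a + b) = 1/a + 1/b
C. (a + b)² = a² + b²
A: holds — e.g. at (3, 3), both sides equal e^6 ≈ 403.4.
B: fails at (2, 4) — LHS = 1/6, RHS = 3/4.
C: fails at (1, 3) — LHS = 16, RHS = 10.

Answer: A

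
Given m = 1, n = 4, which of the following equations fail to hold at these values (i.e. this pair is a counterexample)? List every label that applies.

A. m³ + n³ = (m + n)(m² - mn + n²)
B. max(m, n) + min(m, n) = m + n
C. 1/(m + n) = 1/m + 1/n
Evaluating each claim at the given values:
A. LHS = 65, RHS = 65 → holds here (LHS = RHS)
B. LHS = 5, RHS = 5 → holds here (LHS = RHS)
C. LHS = 1/5, RHS = 5/4 → fails here (LHS ≠ RHS)

Answer: C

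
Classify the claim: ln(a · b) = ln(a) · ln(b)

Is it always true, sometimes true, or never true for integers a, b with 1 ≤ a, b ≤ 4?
Sometimes true

It holds at (a, b) = (1, 1) (both sides equal 0), but fails at (a, b) = (3, 4) (LHS = ln(12) ≈ 2.485, RHS = ln(3)·ln(4) ≈ 1.523).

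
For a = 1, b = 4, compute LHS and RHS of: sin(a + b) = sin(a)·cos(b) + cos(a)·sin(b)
LHS = sin(1 + 4) = sin(5) ≈ -0.9589
RHS = sin(1)·cos(4) + cos(1)·sin(4) = sin(1)·cos(4) + sin(4)·cos(1) ≈ -0.9589

LHS = RHS: the two sides agree.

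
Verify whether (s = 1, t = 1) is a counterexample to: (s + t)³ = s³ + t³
Yes

Substituting s = 1, t = 1:
LHS = (1 + 1)³ = 8
RHS = 1³ + 1³ = 2

Since LHS ≠ RHS, this pair disproves the claim.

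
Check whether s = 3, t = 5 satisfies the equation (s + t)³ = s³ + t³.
Fails

Substituting s = 3, t = 5:

LHS = (3 + 5)³ = 512
RHS = 3³ + 5³ = 152

LHS ≠ RHS, so the equation does not hold at this point.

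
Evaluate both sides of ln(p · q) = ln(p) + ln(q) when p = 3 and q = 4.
LHS = ln(3 · 4) = ln(12) ≈ 2.485
RHS = ln(3) + ln(4) ≈ 2.485

LHS = RHS: the two sides agree.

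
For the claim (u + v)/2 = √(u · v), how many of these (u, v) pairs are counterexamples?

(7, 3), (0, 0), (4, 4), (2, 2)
1

Testing each pair:
(7, 3): LHS = 5, RHS = √(21) ≈ 4.583 → counterexample
(0, 0): LHS = 0, RHS = 0 → satisfies claim
(4, 4): LHS = 4, RHS = 4 → satisfies claim
(2, 2): LHS = 2, RHS = 2 → satisfies claim

That makes 1 counterexample.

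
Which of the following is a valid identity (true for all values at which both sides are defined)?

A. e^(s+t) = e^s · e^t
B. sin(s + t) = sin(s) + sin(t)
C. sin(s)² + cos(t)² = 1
A: holds — e.g. at (4, 4), both sides equal e^8 ≈ 2981.
B: fails at (1, 2) — LHS = sin(3) ≈ 0.1411, RHS = sin(1) + sin(2) ≈ 1.751.
C: fails at (5, 8) — LHS = cos(8)² + sin(5)² ≈ 0.9407, RHS = 1.

Answer: A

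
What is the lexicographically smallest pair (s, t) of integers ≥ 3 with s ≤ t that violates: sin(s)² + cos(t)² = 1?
(s, t) = (3, 4)

At (3, 3): both sides equal 1, so it holds there.

Substituting (3, 4) into the claim:
LHS = sin(3)² + cos(4)² ≈ 0.4472
RHS = 1

Since LHS ≠ RHS, this pair disproves the claim, and no lexicographically smaller pair (s ≤ t, integers ≥ 3) does.

For instance (3, 5) is also a counterexample (LHS = sin(3)² + cos(5)² ≈ 0.1004, RHS = 1), but it's lexicographically larger.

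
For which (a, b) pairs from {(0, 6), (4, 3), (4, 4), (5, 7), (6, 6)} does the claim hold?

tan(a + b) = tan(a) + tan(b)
(0, 6)

Testing each pair:
(0, 6): LHS = tan(6) ≈ -0.291, RHS = tan(6) ≈ -0.291 → holds
(4, 3): LHS = tan(7) ≈ 0.8714, RHS = tan(3) + tan(4) ≈ 1.015 → fails
(4, 4): LHS = tan(8) ≈ -6.8, RHS = 2·tan(4) ≈ 2.316 → fails
(5, 7): LHS = tan(12) ≈ -0.6359, RHS = tan(5) + tan(7) ≈ -2.509 → fails
(6, 6): LHS = tan(12) ≈ -0.6359, RHS = 2·tan(6) ≈ -0.582 → fails

1 of 5 pairs satisfies the claim.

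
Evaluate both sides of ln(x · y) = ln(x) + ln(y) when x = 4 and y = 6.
LHS = ln(4 · 6) = ln(24) ≈ 3.178
RHS = ln(4) + ln(6) ≈ 3.178

LHS = RHS: the two sides agree.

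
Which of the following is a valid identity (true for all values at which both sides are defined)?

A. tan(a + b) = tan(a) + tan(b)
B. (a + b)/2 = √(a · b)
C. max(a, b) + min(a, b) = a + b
C

A: fails at (4, 4) — LHS = tan(8) ≈ -6.8, RHS = 2·tan(4) ≈ 2.316.
B: fails at (5, 8) — LHS = 13/2, RHS = 2·√(10) ≈ 6.325.
C: holds — e.g. at (0, 1), both sides equal 1.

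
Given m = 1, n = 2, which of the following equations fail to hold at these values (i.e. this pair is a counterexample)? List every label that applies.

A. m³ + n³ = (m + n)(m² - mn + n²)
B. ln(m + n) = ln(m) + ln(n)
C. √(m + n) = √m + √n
Evaluating each claim at the given values:
A. LHS = 9, RHS = 9 → holds here (LHS = RHS)
B. LHS = ln(3) ≈ 1.099, RHS = ln(2) ≈ 0.6931 → fails here (LHS ≠ RHS)
C. LHS = √(3) ≈ 1.732, RHS = 1 + √(2) ≈ 2.414 → fails here (LHS ≠ RHS)

Answer: B, C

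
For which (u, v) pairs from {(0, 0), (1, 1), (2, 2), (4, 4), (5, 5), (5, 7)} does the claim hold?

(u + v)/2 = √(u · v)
(0, 0), (1, 1), (2, 2), (4, 4), (5, 5)

Testing each pair:
(0, 0): LHS = 0, RHS = 0 → holds
(1, 1): LHS = 1, RHS = 1 → holds
(2, 2): LHS = 2, RHS = 2 → holds
(4, 4): LHS = 4, RHS = 4 → holds
(5, 5): LHS = 5, RHS = 5 → holds
(5, 7): LHS = 6, RHS = √(35) ≈ 5.916 → fails

5 of 6 pairs satisfy the claim.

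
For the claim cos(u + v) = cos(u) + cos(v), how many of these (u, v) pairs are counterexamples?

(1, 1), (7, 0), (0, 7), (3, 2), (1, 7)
Testing each pair:
(1, 1): LHS = cos(2) ≈ -0.4161, RHS = 2·cos(1) ≈ 1.081 → counterexample
(7, 0): LHS = cos(7) ≈ 0.7539, RHS = cos(7) + 1 ≈ 1.754 → counterexample
(0, 7): LHS = cos(7) ≈ 0.7539, RHS = cos(7) + 1 ≈ 1.754 → counterexample
(3, 2): LHS = cos(5) ≈ 0.2837, RHS = cos(3) + cos(2) ≈ -1.406 → counterexample
(1, 7): LHS = cos(8) ≈ -0.1455, RHS = cos(1) + cos(7) ≈ 1.294 → counterexample

That makes 5 counterexamples.

Answer: 5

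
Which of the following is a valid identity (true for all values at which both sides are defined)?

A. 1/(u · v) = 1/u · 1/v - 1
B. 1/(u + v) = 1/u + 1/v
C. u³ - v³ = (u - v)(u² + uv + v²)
C

A: fails at (3, 7) — LHS = 1/21, RHS = -20/21.
B: fails at (2, 7) — LHS = 1/9, RHS = 9/14.
C: holds — e.g. at (4, 4), both sides equal 0.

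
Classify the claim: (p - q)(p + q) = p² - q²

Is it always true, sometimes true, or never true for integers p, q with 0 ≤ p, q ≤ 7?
The identity holds for every pair in the range. For instance at (p, q) = (7, 0): both sides equal 49.

Answer: Always true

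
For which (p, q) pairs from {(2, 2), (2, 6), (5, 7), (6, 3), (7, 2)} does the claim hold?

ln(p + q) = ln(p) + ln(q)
(2, 2)

Testing each pair:
(2, 2): LHS = ln(4) ≈ 1.386, RHS = 2·ln(2) ≈ 1.386 → holds
(2, 6): LHS = ln(8) ≈ 2.079, RHS = ln(2) + ln(6) ≈ 2.485 → fails
(5, 7): LHS = ln(12) ≈ 2.485, RHS = ln(5) + ln(7) ≈ 3.555 → fails
(6, 3): LHS = ln(9) ≈ 2.197, RHS = ln(3) + ln(6) ≈ 2.89 → fails
(7, 2): LHS = ln(9) ≈ 2.197, RHS = ln(2) + ln(7) ≈ 2.639 → fails

1 of 5 pairs satisfies the claim.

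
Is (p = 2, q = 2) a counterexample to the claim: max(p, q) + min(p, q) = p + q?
No

Substituting p = 2, q = 2:
LHS = max(2, 2) + min(2, 2) = 4
RHS = 2 + 2 = 4

The sides agree, so this pair does not disprove the claim.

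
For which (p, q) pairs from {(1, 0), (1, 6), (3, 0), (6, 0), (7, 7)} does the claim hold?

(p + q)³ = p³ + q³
Testing each pair:
(1, 0): LHS = 1, RHS = 1 → holds
(1, 6): LHS = 343, RHS = 217 → fails
(3, 0): LHS = 27, RHS = 27 → holds
(6, 0): LHS = 216, RHS = 216 → holds
(7, 7): LHS = 2744, RHS = 686 → fails

3 of 5 pairs satisfy the claim.

Answer: (1, 0), (3, 0), (6, 0)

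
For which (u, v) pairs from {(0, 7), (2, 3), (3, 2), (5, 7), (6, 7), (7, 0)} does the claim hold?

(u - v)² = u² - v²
(7, 0)

Testing each pair:
(0, 7): LHS = 49, RHS = -49 → fails
(2, 3): LHS = 1, RHS = -5 → fails
(3, 2): LHS = 1, RHS = 5 → fails
(5, 7): LHS = 4, RHS = -24 → fails
(6, 7): LHS = 1, RHS = -13 → fails
(7, 0): LHS = 49, RHS = 49 → holds

1 of 6 pairs satisfies the claim.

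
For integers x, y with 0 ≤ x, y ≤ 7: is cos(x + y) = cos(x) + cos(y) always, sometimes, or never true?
The claim fails for every pair in the range. For instance at (x, y) = (5, 2): LHS = cos(7) ≈ 0.7539, RHS = cos(2) + cos(5) ≈ -0.1325.

Answer: Never true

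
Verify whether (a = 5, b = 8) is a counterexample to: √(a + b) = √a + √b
Substituting a = 5, b = 8:
LHS = √(5 + 8) = √(13) ≈ 3.606
RHS = √5 + √8 = √(5) + 2·√(2) ≈ 5.064

Since LHS ≠ RHS, this pair disproves the claim.

Answer: Yes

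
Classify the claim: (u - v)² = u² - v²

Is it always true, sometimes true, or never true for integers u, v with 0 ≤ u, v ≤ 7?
It holds at (u, v) = (5, 5) (both sides equal 0), but fails at (u, v) = (5, 3) (LHS = 4, RHS = 16).

Answer: Sometimes true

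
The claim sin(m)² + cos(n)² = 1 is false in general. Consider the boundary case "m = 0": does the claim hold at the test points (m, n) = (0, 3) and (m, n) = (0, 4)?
No, fails at both test points

At (0, 3): LHS = cos(3)² ≈ 0.9801 ≠ RHS = 1
At (0, 4): LHS = cos(4)² ≈ 0.4272 ≠ RHS = 1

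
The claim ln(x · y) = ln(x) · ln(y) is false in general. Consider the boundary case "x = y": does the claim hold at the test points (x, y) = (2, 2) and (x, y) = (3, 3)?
No, fails at both test points

At (2, 2): LHS = ln(4) ≈ 1.386 ≠ RHS = ln(2)² ≈ 0.4805
At (3, 3): LHS = ln(9) ≈ 2.197 ≠ RHS = ln(3)² ≈ 1.207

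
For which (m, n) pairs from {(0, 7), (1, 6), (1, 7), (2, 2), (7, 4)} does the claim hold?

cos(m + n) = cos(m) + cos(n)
Testing each pair:
(0, 7): LHS = cos(7) ≈ 0.7539, RHS = cos(7) + 1 ≈ 1.754 → fails
(1, 6): LHS = cos(7) ≈ 0.7539, RHS = cos(1) + cos(6) ≈ 1.5 → fails
(1, 7): LHS = cos(8) ≈ -0.1455, RHS = cos(1) + cos(7) ≈ 1.294 → fails
(2, 2): LHS = cos(4) ≈ -0.6536, RHS = 2·cos(2) ≈ -0.8323 → fails
(7, 4): LHS = cos(11) ≈ 0.004426, RHS = cos(4) + cos(7) ≈ 0.1003 → fails

No pair satisfies the claim.

Answer: None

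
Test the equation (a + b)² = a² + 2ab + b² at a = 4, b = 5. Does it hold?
Substituting a = 4, b = 5:

LHS = (4 + 5)² = 81
RHS = 4² + 2·4·5 + 5² = 81

LHS = RHS, so the equation holds at this point.

Answer: Holds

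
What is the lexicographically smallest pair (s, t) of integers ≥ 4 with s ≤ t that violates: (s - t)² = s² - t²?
Substituting (4, 5) into the claim:
LHS = (4 - 5)² = 1
RHS = 4² - 5² = -9

Since LHS ≠ RHS, this pair disproves the claim, and no lexicographically smaller pair (s ≤ t, integers ≥ 4) does.

For instance (4, 10) is also a counterexample (LHS = 36, RHS = -84), but it's lexicographically larger.

Answer: (s, t) = (4, 5)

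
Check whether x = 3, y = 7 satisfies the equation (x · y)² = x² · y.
Fails

Substituting x = 3, y = 7:

LHS = (3 · 7)² = 441
RHS = 3² · 7 = 63

LHS ≠ RHS, so the equation does not hold at this point.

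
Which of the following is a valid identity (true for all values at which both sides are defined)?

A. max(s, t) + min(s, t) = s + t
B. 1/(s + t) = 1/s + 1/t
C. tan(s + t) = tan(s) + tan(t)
A: holds — e.g. at (1, 3), both sides equal 4.
B: fails at (1, 5) — LHS = 1/6, RHS = 6/5.
C: fails at (4, 5) — LHS = tan(9) ≈ -0.4523, RHS = tan(5) + tan(4) ≈ -2.223.

Answer: A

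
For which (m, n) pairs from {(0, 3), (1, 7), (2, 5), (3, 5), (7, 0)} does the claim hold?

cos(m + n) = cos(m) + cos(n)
None

Testing each pair:
(0, 3): LHS = cos(3) ≈ -0.99, RHS = cos(3) + 1 ≈ 0.01001 → fails
(1, 7): LHS = cos(8) ≈ -0.1455, RHS = cos(1) + cos(7) ≈ 1.294 → fails
(2, 5): LHS = cos(7) ≈ 0.7539, RHS = cos(2) + cos(5) ≈ -0.1325 → fails
(3, 5): LHS = cos(8) ≈ -0.1455, RHS = cos(3) + cos(5) ≈ -0.7063 → fails
(7, 0): LHS = cos(7) ≈ 0.7539, RHS = cos(7) + 1 ≈ 1.754 → fails

No pair satisfies the claim.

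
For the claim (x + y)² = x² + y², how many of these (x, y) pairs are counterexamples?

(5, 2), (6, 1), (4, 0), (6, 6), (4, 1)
4

Testing each pair:
(5, 2): LHS = 49, RHS = 29 → counterexample
(6, 1): LHS = 49, RHS = 37 → counterexample
(4, 0): LHS = 16, RHS = 16 → satisfies claim
(6, 6): LHS = 144, RHS = 72 → counterexample
(4, 1): LHS = 25, RHS = 17 → counterexample

That makes 4 counterexamples.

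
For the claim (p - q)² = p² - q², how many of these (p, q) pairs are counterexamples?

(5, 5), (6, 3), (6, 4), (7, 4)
Testing each pair:
(5, 5): LHS = 0, RHS = 0 → satisfies claim
(6, 3): LHS = 9, RHS = 27 → counterexample
(6, 4): LHS = 4, RHS = 20 → counterexample
(7, 4): LHS = 9, RHS = 33 → counterexample

That makes 3 counterexamples.

Answer: 3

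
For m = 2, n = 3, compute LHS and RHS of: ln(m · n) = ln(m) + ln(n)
LHS = ln(2 · 3) = ln(6) ≈ 1.792
RHS = ln(2) + ln(3) ≈ 1.792

LHS = RHS: the two sides agree.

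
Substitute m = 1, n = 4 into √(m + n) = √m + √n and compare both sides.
LHS = √(1 + 4) = √(5) ≈ 2.236
RHS = √1 + √4 = 3

LHS ≠ RHS (they differ by about 0.7639), so the equation does not hold here.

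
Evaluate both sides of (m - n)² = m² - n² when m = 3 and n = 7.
LHS = (3 - 7)² = 16
RHS = 3² - 7² = -40

LHS ≠ RHS, so the equation does not hold here.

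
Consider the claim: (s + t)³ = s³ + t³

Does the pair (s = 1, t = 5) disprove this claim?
Yes

Substituting s = 1, t = 5:
LHS = (1 + 5)³ = 216
RHS = 1³ + 5³ = 126

Since LHS ≠ RHS, this pair disproves the claim.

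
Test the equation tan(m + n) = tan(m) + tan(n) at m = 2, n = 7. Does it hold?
Fails

Substituting m = 2, n = 7:

LHS = tan(2 + 7) = tan(9) ≈ -0.4523
RHS = tan(2) + tan(7) ≈ -1.314

LHS ≠ RHS, so the equation does not hold at this point.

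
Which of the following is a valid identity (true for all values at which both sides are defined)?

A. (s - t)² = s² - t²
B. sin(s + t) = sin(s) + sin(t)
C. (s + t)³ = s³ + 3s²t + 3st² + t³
C

A: fails at (1, 3) — LHS = 4, RHS = -8.
B: fails at (5, 5) — LHS = sin(10) ≈ -0.544, RHS = 2·sin(5) ≈ -1.918.
C: holds — e.g. at (3, 7), both sides equal 1000.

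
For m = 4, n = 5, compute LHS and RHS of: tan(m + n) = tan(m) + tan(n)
LHS = tan(4 + 5) = tan(9) ≈ -0.4523
RHS = tan(4) + tan(5) ≈ -2.223

LHS ≠ RHS (they differ by about 1.77), so the equation does not hold here.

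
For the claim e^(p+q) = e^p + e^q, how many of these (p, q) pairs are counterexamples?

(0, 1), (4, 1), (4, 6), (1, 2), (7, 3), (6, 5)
6

Testing each pair:
(0, 1): LHS = e ≈ 2.718, RHS = 1 + e ≈ 3.718 → counterexample
(4, 1): LHS = e^5 ≈ 148.4, RHS = e + e^4 ≈ 57.32 → counterexample
(4, 6): LHS = e^10 ≈ 22026.5, RHS = e^4 + e^6 ≈ 458 → counterexample
(1, 2): LHS = e^3 ≈ 20.09, RHS = e + e^2 ≈ 10.11 → counterexample
(7, 3): LHS = e^10 ≈ 22026.5, RHS = e^3 + e^7 ≈ 1117 → counterexample
(6, 5): LHS = e^11 ≈ 59874.1, RHS = e^5 + e^6 ≈ 551.8 → counterexample

That makes 6 counterexamples.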